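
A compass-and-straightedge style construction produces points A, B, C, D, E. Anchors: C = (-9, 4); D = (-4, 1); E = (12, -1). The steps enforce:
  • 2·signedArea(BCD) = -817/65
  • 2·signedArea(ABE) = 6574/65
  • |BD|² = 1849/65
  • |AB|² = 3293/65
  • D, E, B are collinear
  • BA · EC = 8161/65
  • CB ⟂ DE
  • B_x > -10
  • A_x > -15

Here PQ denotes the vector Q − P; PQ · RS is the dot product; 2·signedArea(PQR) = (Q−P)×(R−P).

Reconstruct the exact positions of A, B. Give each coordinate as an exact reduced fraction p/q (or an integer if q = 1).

A = (-14, 7)
B = (-604/65, 108/65)

1. B_x = -604/65  [D, E, B are collinear ∩ CB ⟂ DE]
2. B_y = 108/65  [D, E, B are collinear ∩ CB ⟂ DE]
   → B = (-604/65, 108/65)
3. A_x = -14  [2·signedArea(ABE) = 6574/65 ∩ BA · EC = 8161/65]
4. A_y = 7  [2·signedArea(ABE) = 6574/65 ∩ BA · EC = 8161/65]
   → A = (-14, 7)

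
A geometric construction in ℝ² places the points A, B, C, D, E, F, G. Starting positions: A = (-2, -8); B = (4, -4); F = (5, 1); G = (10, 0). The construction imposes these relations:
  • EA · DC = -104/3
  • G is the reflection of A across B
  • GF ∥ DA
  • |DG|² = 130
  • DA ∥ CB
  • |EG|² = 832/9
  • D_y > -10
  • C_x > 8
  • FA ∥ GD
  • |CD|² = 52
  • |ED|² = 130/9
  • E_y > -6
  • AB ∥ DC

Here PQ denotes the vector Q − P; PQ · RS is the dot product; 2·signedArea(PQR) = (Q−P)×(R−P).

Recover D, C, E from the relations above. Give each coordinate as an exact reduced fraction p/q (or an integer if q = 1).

C = (9, -5)
D = (3, -9)
E = (2, -16/3)

1. D_x = 3  [GF ∥ DA ∩ FA ∥ GD]
2. D_y = -9  [GF ∥ DA ∩ FA ∥ GD]
   → D = (3, -9)
3. C_x = 9  [DA ∥ CB ∩ AB ∥ DC]
4. C_y = -5  [DA ∥ CB ∩ AB ∥ DC]
   → C = (9, -5)
5. E_x = 2  [line -6·x + -4·y + -28/3 = 0 ∩ |ED|² = 130/9]
6. E_y = -16/3  [line -6·x + -4·y + -28/3 = 0 ∩ |ED|² = 130/9]
   → E = (2, -16/3)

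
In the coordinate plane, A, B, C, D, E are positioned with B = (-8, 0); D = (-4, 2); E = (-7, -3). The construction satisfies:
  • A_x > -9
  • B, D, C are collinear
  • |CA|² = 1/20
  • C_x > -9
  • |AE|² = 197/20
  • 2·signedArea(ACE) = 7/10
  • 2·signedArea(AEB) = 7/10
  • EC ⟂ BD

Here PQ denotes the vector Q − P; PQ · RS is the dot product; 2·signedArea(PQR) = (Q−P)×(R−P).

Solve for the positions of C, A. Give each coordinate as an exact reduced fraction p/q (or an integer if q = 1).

1. C_x = -42/5  [B, D, C are collinear ∩ EC ⟂ BD]
2. C_y = -1/5  [B, D, C are collinear ∩ EC ⟂ BD]
   → C = (-42/5, -1/5)
3. A_x = -41/5  [2·signedArea(ACE) = 7/10 ∩ 2·signedArea(AEB) = 7/10]
4. A_y = -1/10  [2·signedArea(ACE) = 7/10 ∩ 2·signedArea(AEB) = 7/10]
   → A = (-41/5, -1/10)

A = (-41/5, -1/10)
C = (-42/5, -1/5)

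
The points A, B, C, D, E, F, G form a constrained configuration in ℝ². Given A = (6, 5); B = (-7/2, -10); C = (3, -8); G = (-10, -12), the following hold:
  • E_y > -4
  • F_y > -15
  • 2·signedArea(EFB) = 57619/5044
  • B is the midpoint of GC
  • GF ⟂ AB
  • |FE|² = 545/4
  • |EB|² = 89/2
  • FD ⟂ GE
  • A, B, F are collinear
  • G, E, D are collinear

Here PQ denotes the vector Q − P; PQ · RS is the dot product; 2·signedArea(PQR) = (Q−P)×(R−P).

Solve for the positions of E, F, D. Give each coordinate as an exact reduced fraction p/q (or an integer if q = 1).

1. F_x = -7900/1261  [A, B, F are collinear ∩ GF ⟂ AB]
2. F_y = -18115/1261  [A, B, F are collinear ∩ GF ⟂ AB]
   → F = (-7900/1261, -18115/1261)
3. E_x = -2  [line -5505/1261·x + 6973/2522·y + 367/388 = 0 ∩ |EB|² = 89/2]
4. E_y = -7/2  [line -5505/1261·x + 6973/2522·y + 367/388 = 0 ∩ |EB|² = 89/2]
   → E = (-2, -7/2)
5. D_x = -6478066/687245  [G, E, D are collinear ∩ FD ⟂ GE]
6. D_y = -7827907/687245  [G, E, D are collinear ∩ FD ⟂ GE]
   → D = (-6478066/687245, -7827907/687245)

D = (-6478066/687245, -7827907/687245)
E = (-2, -7/2)
F = (-7900/1261, -18115/1261)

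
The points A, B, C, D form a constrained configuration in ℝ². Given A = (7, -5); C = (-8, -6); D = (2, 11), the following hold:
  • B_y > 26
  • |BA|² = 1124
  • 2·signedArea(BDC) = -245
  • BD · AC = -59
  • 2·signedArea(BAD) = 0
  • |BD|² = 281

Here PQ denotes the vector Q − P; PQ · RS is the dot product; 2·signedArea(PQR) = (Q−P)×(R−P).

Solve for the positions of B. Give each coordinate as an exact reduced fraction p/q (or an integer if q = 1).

1. B_x = -3  [2·signedArea(BAD) = 0 ∩ 2·signedArea(BDC) = -245]
2. B_y = 27  [2·signedArea(BAD) = 0 ∩ 2·signedArea(BDC) = -245]
   → B = (-3, 27)

B = (-3, 27)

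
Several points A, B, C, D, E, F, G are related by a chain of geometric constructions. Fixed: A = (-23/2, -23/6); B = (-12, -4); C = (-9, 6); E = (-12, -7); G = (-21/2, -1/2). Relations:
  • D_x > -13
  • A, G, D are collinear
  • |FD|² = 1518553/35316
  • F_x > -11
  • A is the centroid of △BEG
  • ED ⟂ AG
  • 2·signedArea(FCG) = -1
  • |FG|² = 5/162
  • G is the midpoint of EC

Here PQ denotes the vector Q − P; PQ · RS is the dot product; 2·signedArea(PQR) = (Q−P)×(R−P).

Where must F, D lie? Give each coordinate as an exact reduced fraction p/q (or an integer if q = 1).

D = (-1353/109, -1499/218)
F = (-32/3, -5/9)

1. D_x = -1353/109  [A, G, D are collinear ∩ ED ⟂ AG]
2. D_y = -1499/218  [A, G, D are collinear ∩ ED ⟂ AG]
   → D = (-1353/109, -1499/218)
3. F_x = -32/3  [line 13/2·x + -3/2·y + 137/2 = 0 ∩ |FD|² = 1518553/35316]
4. F_y = -5/9  [line 13/2·x + -3/2·y + 137/2 = 0 ∩ |FD|² = 1518553/35316]
   → F = (-32/3, -5/9)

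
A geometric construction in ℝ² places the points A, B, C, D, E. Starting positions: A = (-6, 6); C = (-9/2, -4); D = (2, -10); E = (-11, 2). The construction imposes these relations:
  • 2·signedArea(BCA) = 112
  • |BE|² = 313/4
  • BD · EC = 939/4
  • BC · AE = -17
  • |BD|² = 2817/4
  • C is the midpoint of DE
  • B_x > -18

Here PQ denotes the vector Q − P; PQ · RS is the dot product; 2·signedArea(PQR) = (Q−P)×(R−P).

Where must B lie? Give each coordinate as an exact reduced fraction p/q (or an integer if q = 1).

1. B_x = -35/2  [BC · AE = -17 ∩ 2·signedArea(BCA) = 112]
2. B_y = 8  [BC · AE = -17 ∩ 2·signedArea(BCA) = 112]
   → B = (-35/2, 8)

B = (-35/2, 8)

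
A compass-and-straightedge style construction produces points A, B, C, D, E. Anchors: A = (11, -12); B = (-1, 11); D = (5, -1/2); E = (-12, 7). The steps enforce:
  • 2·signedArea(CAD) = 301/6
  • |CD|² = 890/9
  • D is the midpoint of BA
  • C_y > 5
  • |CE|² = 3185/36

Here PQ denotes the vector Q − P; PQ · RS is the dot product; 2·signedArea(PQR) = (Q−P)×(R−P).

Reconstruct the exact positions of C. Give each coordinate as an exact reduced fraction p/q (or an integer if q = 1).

1. C_x = -8/3  [line -23/2·x + -6·y + 13/3 = 0 ∩ |CD|² = 890/9]
2. C_y = 35/6  [line -23/2·x + -6·y + 13/3 = 0 ∩ |CD|² = 890/9]
   → C = (-8/3, 35/6)

C = (-8/3, 35/6)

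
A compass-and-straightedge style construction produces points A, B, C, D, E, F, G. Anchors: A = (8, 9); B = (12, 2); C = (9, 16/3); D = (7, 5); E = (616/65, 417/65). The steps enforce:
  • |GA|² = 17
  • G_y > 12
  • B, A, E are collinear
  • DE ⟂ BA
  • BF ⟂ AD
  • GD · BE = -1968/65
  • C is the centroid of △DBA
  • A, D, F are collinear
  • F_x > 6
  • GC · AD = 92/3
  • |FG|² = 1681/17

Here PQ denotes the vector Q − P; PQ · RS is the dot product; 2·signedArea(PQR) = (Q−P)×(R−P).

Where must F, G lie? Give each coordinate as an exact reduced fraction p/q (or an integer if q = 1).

1. F_x = 112/17  [A, D, F are collinear ∩ BF ⟂ AD]
2. F_y = 57/17  [A, D, F are collinear ∩ BF ⟂ AD]
   → F = (112/17, 57/17)
3. G_x = 9  [GC · AD = 92/3 ∩ GD · BE = -1968/65]
4. G_y = 13  [GC · AD = 92/3 ∩ GD · BE = -1968/65]
   → G = (9, 13)

F = (112/17, 57/17)
G = (9, 13)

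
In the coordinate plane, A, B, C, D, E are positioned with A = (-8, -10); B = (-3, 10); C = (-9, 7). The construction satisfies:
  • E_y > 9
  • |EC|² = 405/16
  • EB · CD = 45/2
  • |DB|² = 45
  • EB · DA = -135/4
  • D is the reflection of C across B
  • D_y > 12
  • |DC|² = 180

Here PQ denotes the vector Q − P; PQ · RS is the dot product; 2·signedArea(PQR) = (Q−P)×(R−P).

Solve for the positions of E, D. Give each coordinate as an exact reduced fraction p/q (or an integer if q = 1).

1. D_x = 3  [D is the reflection of C across B]
2. D_y = 13  [D is the reflection of C across B]
   → D = (3, 13)
3. E_x = -9/2  [EB · DA = -135/4 ∩ EB · CD = 45/2]
4. E_y = 37/4  [EB · DA = -135/4 ∩ EB · CD = 45/2]
   → E = (-9/2, 37/4)

D = (3, 13)
E = (-9/2, 37/4)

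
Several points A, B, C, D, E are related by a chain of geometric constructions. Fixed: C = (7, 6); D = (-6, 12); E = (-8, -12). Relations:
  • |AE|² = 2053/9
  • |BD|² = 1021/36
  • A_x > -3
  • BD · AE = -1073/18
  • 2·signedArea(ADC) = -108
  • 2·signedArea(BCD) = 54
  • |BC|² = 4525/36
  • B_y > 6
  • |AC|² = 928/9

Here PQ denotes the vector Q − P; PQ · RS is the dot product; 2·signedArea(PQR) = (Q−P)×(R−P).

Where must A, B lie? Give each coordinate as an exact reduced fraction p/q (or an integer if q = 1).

1. B_x = -25/6  [line -6·x + -13·y + 66 = 0 ∩ |BC|² = 4525/36]
2. B_y = 7  [line -6·x + -13·y + 66 = 0 ∩ |BC|² = 4525/36]
   → B = (-25/6, 7)
3. A_x = -7/3  [2·signedArea(ADC) = -108 ∩ BD · AE = -1073/18]
4. A_y = 2  [2·signedArea(ADC) = -108 ∩ BD · AE = -1073/18]
   → A = (-7/3, 2)

A = (-7/3, 2)
B = (-25/6, 7)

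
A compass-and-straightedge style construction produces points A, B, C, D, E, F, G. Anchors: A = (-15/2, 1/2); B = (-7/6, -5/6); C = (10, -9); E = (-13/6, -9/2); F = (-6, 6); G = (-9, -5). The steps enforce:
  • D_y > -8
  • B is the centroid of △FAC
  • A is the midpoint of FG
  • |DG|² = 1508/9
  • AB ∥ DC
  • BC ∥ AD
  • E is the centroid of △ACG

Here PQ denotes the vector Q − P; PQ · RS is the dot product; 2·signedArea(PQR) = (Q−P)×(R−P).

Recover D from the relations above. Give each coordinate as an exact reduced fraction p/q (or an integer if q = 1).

1. D_x = 11/3  [AB ∥ DC ∩ BC ∥ AD]
2. D_y = -23/3  [AB ∥ DC ∩ BC ∥ AD]
   → D = (11/3, -23/3)

D = (11/3, -23/3)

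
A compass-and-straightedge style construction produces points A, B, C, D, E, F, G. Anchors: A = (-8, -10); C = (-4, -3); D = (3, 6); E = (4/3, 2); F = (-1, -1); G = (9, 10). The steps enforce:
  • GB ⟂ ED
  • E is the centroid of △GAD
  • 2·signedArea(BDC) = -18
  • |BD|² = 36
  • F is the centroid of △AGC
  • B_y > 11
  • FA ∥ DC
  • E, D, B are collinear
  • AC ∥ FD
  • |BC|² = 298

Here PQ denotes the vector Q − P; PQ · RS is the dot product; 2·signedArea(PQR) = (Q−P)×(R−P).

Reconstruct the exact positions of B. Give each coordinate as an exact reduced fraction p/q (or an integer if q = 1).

B = (69/13, 150/13)

1. B_x = 69/13  [E, D, B are collinear ∩ GB ⟂ ED]
2. B_y = 150/13  [E, D, B are collinear ∩ GB ⟂ ED]
   → B = (69/13, 150/13)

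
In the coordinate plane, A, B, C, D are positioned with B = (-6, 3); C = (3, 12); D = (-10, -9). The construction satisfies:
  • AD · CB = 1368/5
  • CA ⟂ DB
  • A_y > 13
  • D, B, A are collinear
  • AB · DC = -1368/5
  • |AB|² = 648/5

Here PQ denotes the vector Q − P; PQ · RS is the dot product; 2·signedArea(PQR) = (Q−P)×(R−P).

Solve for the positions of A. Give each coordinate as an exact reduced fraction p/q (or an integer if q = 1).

1. A_x = -12/5  [D, B, A are collinear ∩ CA ⟂ DB]
2. A_y = 69/5  [D, B, A are collinear ∩ CA ⟂ DB]
   → A = (-12/5, 69/5)

A = (-12/5, 69/5)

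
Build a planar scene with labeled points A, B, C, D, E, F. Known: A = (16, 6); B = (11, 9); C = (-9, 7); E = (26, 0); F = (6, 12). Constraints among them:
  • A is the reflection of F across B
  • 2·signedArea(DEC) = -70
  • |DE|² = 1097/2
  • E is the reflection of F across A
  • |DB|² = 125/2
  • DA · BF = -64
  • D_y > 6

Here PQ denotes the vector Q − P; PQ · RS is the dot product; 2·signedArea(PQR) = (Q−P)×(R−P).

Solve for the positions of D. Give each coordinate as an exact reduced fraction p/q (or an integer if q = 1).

1. D_x = 7/2  [2·signedArea(DEC) = -70 ∩ DA · BF = -64]
2. D_y = 13/2  [2·signedArea(DEC) = -70 ∩ DA · BF = -64]
   → D = (7/2, 13/2)

D = (7/2, 13/2)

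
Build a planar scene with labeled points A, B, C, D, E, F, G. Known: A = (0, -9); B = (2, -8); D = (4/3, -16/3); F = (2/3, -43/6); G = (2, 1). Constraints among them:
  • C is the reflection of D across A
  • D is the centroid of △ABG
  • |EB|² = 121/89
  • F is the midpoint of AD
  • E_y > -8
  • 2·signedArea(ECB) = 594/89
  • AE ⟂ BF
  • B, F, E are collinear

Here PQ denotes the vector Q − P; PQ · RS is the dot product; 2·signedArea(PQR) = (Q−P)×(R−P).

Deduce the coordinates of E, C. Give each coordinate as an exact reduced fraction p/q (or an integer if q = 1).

C = (-4/3, -38/3)
E = (90/89, -657/89)

1. E_x = 90/89  [B, F, E are collinear ∩ AE ⟂ BF]
2. E_y = -657/89  [B, F, E are collinear ∩ AE ⟂ BF]
   → E = (90/89, -657/89)
3. C_x = -4/3  [C is the reflection of D across A]
4. C_y = -38/3  [C is the reflection of D across A]
   → C = (-4/3, -38/3)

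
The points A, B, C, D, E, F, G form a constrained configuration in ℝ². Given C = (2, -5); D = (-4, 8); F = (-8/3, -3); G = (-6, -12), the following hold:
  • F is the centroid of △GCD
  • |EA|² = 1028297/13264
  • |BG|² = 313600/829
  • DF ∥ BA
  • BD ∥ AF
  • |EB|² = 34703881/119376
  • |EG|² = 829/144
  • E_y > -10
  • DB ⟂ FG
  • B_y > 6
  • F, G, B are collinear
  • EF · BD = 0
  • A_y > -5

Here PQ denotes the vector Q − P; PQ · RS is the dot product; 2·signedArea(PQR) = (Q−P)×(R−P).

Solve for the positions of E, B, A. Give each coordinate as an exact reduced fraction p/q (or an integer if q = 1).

A = (5194/2487, -3947/829)
B = (626/829, 5172/829)
E = (-31/6, -39/4)

1. B_x = 626/829  [F, G, B are collinear ∩ DB ⟂ FG]
2. B_y = 5172/829  [F, G, B are collinear ∩ DB ⟂ FG]
   → B = (626/829, 5172/829)
3. A_x = 5194/2487  [BD ∥ AF ∩ DF ∥ BA]
4. A_y = -3947/829  [BD ∥ AF ∩ DF ∥ BA]
   → A = (5194/2487, -3947/829)
5. E_x = -31/6  [line 3942/829·x + -1460/829·y + 6132/829 = 0 ∩ |EG|² = 829/144]
6. E_y = -39/4  [line 3942/829·x + -1460/829·y + 6132/829 = 0 ∩ |EG|² = 829/144]
   → E = (-31/6, -39/4)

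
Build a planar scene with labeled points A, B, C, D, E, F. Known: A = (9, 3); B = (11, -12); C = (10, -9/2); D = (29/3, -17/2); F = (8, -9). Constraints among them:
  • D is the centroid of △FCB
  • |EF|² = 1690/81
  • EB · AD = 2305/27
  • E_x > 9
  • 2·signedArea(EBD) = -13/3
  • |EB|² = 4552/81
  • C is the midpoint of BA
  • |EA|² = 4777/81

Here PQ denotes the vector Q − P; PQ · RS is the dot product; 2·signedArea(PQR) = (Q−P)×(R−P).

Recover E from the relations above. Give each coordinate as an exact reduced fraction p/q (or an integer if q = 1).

1. E_x = 85/9  [2·signedArea(EBD) = -13/3 ∩ EB · AD = 2305/27]
2. E_y = -14/3  [2·signedArea(EBD) = -13/3 ∩ EB · AD = 2305/27]
   → E = (85/9, -14/3)

E = (85/9, -14/3)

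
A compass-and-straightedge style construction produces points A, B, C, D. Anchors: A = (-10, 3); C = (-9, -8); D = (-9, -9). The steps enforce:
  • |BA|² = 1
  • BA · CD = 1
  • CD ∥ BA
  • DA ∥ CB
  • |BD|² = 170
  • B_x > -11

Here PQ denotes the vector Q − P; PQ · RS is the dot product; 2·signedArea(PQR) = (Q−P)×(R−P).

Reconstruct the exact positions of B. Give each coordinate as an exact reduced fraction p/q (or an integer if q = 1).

B = (-10, 4)

1. B_x = -10  [CD ∥ BA ∩ DA ∥ CB]
2. B_y = 4  [CD ∥ BA ∩ DA ∥ CB]
   → B = (-10, 4)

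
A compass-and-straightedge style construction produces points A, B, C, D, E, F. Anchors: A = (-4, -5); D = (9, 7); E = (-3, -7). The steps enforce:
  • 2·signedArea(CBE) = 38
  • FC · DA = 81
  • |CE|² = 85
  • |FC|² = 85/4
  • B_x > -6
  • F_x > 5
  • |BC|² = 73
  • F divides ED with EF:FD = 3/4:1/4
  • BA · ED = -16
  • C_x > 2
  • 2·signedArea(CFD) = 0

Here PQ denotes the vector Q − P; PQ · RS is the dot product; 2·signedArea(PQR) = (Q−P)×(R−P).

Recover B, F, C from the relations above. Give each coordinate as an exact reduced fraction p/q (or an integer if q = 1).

B = (-5, -3)
C = (3, 0)
F = (6, 7/2)

1. F_x = 6  [F divides ED with EF:FD = 3/4:1/4]
2. F_y = 7/2  [F divides ED with EF:FD = 3/4:1/4]
   → F = (6, 7/2)
3. C_x = 3  [2·signedArea(CFD) = 0 ∩ FC · DA = 81]
4. C_y = 0  [2·signedArea(CFD) = 0 ∩ FC · DA = 81]
   → C = (3, 0)
5. B_x = -5  [BA · ED = -16 ∩ 2·signedArea(CBE) = 38]
6. B_y = -3  [BA · ED = -16 ∩ 2·signedArea(CBE) = 38]
   → B = (-5, -3)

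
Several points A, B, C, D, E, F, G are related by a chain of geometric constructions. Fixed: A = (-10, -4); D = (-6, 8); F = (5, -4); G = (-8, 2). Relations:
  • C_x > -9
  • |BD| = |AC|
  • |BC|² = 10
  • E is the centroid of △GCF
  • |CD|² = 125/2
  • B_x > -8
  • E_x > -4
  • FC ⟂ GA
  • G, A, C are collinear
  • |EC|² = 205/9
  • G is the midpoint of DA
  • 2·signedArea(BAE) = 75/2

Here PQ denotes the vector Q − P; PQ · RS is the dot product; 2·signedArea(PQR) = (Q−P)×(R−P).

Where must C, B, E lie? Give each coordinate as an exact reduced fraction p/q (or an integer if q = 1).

B = (-15/2, 7/2)
C = (-17/2, 1/2)
E = (-23/6, -1/2)

1. C_x = -17/2  [G, A, C are collinear ∩ FC ⟂ GA]
2. C_y = 1/2  [G, A, C are collinear ∩ FC ⟂ GA]
   → C = (-17/2, 1/2)
3. E_x = -23/6  [E is the centroid of △GCF]
4. E_y = -1/2  [E is the centroid of △GCF]
   → E = (-23/6, -1/2)
5. B_x = -15/2  [line -7/2·x + 37/6·y + -287/6 = 0 ∩ |BC|² = 10]
6. B_y = 7/2  [line -7/2·x + 37/6·y + -287/6 = 0 ∩ |BC|² = 10]
   → B = (-15/2, 7/2)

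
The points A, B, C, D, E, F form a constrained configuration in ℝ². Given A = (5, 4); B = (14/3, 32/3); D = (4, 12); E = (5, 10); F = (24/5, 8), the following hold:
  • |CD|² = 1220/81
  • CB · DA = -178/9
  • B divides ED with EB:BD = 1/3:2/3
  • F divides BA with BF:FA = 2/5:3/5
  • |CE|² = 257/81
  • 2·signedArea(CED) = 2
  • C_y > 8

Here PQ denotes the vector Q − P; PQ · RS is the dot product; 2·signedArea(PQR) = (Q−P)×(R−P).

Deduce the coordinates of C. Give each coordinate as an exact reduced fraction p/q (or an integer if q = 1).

1. C_x = 44/9  [CB · DA = -178/9 ∩ 2·signedArea(CED) = 2]
2. C_y = 74/9  [CB · DA = -178/9 ∩ 2·signedArea(CED) = 2]
   → C = (44/9, 74/9)

C = (44/9, 74/9)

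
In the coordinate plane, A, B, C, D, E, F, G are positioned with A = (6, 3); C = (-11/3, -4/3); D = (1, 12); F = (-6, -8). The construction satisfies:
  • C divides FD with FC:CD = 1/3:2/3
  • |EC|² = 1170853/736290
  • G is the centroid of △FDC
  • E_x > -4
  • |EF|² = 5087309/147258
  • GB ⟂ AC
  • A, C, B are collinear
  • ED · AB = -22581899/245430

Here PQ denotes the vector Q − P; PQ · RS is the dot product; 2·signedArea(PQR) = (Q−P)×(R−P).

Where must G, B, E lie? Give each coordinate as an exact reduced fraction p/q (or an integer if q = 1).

B = (-19903/9090, -6101/9090)
E = (-100703/27270, -70741/27270)
G = (-26/9, 8/9)

1. G_x = -26/9  [G is the centroid of △FDC]
2. G_y = 8/9  [G is the centroid of △FDC]
   → G = (-26/9, 8/9)
3. B_x = -19903/9090  [A, C, B are collinear ∩ GB ⟂ AC]
4. B_y = -6101/9090  [A, C, B are collinear ∩ GB ⟂ AC]
   → B = (-19903/9090, -6101/9090)
5. E_x = -100703/27270  [line 74443/9090·x + 33371/9090·y + 4879867/122715 = 0 ∩ |EC|² = 1170853/736290]
6. E_y = -70741/27270  [line 74443/9090·x + 33371/9090·y + 4879867/122715 = 0 ∩ |EC|² = 1170853/736290]
   → E = (-100703/27270, -70741/27270)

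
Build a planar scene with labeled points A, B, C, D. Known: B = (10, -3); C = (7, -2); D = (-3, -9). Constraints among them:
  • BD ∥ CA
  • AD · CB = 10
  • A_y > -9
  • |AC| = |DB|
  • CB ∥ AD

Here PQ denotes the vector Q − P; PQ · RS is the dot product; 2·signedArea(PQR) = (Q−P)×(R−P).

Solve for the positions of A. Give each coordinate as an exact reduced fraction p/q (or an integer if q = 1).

1. A_x = -6  [CB ∥ AD ∩ BD ∥ CA]
2. A_y = -8  [CB ∥ AD ∩ BD ∥ CA]
   → A = (-6, -8)

A = (-6, -8)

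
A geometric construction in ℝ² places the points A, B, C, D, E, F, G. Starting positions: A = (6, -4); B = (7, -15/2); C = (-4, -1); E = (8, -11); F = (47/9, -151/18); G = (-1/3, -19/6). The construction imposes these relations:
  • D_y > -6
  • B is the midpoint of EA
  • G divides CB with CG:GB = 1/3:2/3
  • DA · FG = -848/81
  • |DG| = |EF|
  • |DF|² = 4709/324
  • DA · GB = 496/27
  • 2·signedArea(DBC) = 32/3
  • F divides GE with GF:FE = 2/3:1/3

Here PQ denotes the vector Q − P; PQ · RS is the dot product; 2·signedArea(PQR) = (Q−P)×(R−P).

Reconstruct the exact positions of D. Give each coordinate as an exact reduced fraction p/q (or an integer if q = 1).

D = (22/9, -52/9)

1. D_x = 22/9  [2·signedArea(DBC) = 32/3 ∩ DA · GB = 496/27]
2. D_y = -52/9  [2·signedArea(DBC) = 32/3 ∩ DA · GB = 496/27]
   → D = (22/9, -52/9)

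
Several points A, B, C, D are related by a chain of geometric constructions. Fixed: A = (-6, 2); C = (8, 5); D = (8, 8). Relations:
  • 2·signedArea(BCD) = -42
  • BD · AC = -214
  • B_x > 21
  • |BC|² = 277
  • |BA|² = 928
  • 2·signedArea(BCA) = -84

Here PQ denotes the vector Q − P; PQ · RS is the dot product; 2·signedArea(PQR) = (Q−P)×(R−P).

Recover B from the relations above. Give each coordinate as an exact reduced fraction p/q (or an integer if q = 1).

1. B_x = 22  [2·signedArea(BCA) = -84 ∩ 2·signedArea(BCD) = -42]
2. B_y = 14  [2·signedArea(BCA) = -84 ∩ 2·signedArea(BCD) = -42]
   → B = (22, 14)

B = (22, 14)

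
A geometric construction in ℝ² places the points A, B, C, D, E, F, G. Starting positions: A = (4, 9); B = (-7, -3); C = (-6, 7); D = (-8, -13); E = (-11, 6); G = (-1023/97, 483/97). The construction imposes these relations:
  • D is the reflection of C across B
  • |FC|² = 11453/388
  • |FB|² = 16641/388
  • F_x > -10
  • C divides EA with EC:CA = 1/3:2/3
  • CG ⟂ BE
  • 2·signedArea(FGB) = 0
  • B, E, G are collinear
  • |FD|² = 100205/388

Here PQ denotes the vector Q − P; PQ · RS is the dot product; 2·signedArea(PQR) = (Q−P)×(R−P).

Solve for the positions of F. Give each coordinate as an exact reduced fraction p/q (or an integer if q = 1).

F = (-937/97, 579/194)

1. F_x = -937/97  [line 774/97·x + 344/97·y + 6450/97 = 0 ∩ |FC|² = 11453/388]
2. F_y = 579/194  [line 774/97·x + 344/97·y + 6450/97 = 0 ∩ |FC|² = 11453/388]
   → F = (-937/97, 579/194)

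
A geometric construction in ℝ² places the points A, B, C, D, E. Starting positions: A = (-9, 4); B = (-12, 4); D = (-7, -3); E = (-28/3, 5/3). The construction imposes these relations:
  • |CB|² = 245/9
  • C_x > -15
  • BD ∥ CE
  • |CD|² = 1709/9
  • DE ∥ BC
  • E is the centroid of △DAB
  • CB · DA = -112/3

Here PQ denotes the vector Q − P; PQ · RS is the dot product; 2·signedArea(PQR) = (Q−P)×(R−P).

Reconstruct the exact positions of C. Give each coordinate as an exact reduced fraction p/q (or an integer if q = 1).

C = (-43/3, 26/3)

1. C_x = -43/3  [BD ∥ CE ∩ DE ∥ BC]
2. C_y = 26/3  [BD ∥ CE ∩ DE ∥ BC]
   → C = (-43/3, 26/3)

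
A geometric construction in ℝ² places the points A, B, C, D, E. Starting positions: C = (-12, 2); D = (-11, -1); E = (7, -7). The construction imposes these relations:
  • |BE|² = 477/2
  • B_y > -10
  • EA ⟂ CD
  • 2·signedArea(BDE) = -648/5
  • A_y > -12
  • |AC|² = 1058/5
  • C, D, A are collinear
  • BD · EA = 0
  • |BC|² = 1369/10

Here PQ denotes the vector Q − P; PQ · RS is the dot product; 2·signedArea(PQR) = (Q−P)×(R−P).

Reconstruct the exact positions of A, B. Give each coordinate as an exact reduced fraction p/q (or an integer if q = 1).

1. A_x = -37/5  [C, D, A are collinear ∩ EA ⟂ CD]
2. A_y = -59/5  [C, D, A are collinear ∩ EA ⟂ CD]
   → A = (-37/5, -59/5)
3. B_x = -83/10  [BD · EA = 0 ∩ 2·signedArea(BDE) = -648/5]
4. B_y = -91/10  [BD · EA = 0 ∩ 2·signedArea(BDE) = -648/5]
   → B = (-83/10, -91/10)

A = (-37/5, -59/5)
B = (-83/10, -91/10)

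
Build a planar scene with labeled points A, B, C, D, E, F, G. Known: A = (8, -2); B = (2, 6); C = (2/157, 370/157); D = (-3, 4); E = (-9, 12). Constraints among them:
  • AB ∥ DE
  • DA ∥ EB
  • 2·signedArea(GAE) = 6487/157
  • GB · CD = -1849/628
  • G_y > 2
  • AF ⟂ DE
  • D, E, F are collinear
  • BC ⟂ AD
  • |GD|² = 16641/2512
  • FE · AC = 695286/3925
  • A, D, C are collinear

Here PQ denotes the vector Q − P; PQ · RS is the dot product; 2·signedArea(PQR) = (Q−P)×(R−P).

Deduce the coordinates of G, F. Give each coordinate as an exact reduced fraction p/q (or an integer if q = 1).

F = (96/25, -128/25)
G = (-465/628, 869/314)

1. G_x = -465/628  [2·signedArea(GAE) = 6487/157 ∩ GB · CD = -1849/628]
2. G_y = 869/314  [2·signedArea(GAE) = 6487/157 ∩ GB · CD = -1849/628]
   → G = (-465/628, 869/314)
3. F_x = 96/25  [D, E, F are collinear ∩ AF ⟂ DE]
4. F_y = -128/25  [D, E, F are collinear ∩ AF ⟂ DE]
   → F = (96/25, -128/25)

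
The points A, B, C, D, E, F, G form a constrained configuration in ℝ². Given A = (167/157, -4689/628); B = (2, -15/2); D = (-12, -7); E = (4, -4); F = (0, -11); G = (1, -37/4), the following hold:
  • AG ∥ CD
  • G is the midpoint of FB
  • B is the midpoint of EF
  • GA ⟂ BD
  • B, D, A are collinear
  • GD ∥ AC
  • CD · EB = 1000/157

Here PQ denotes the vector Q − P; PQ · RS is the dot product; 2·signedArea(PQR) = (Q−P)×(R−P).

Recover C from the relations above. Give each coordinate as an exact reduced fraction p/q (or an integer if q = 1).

C = (-1874/157, -819/157)

1. C_x = -1874/157  [AG ∥ CD ∩ GD ∥ AC]
2. C_y = -819/157  [AG ∥ CD ∩ GD ∥ AC]
   → C = (-1874/157, -819/157)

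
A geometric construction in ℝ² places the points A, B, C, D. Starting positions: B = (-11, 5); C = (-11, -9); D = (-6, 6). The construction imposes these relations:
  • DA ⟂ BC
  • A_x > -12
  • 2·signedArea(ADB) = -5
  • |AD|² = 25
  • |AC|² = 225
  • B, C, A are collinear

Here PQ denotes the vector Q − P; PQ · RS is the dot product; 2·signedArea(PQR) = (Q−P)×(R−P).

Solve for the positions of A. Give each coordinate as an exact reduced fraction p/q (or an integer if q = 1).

A = (-11, 6)

1. A_x = -11  [B, C, A are collinear ∩ DA ⟂ BC]
2. A_y = 6  [B, C, A are collinear ∩ DA ⟂ BC]
   → A = (-11, 6)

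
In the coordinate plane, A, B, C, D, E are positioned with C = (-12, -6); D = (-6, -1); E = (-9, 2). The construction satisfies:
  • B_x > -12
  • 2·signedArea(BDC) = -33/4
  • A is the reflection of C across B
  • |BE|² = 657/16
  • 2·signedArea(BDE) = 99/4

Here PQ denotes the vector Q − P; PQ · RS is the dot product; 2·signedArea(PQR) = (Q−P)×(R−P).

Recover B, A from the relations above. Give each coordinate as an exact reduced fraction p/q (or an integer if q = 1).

1. B_x = -45/4  [2·signedArea(BDC) = -33/4 ∩ 2·signedArea(BDE) = 99/4]
2. B_y = -4  [2·signedArea(BDC) = -33/4 ∩ 2·signedArea(BDE) = 99/4]
   → B = (-45/4, -4)
3. A_x = -21/2  [A is the reflection of C across B]
4. A_y = -2  [A is the reflection of C across B]
   → A = (-21/2, -2)

A = (-21/2, -2)
B = (-45/4, -4)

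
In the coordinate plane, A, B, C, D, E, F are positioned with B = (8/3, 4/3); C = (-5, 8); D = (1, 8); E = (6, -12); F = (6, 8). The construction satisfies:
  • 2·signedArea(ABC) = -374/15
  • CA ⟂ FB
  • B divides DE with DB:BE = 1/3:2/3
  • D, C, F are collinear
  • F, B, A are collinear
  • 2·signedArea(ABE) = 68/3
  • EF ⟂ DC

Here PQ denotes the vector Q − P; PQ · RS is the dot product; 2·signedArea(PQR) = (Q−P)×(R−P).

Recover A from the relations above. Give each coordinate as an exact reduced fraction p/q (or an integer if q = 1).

1. A_x = 19/5  [F, B, A are collinear ∩ CA ⟂ FB]
2. A_y = 18/5  [F, B, A are collinear ∩ CA ⟂ FB]
   → A = (19/5, 18/5)

A = (19/5, 18/5)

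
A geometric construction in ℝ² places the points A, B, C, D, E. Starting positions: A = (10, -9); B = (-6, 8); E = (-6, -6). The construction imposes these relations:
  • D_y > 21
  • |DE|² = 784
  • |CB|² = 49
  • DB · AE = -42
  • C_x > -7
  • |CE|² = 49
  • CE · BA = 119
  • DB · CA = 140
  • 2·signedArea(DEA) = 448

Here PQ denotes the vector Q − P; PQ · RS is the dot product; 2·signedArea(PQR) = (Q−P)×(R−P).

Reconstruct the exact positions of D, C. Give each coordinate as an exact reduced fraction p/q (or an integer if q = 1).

C = (-6, 1)
D = (-6, 22)

1. D_x = -6  [DB · AE = -42 ∩ 2·signedArea(DEA) = 448]
2. D_y = 22  [DB · AE = -42 ∩ 2·signedArea(DEA) = 448]
   → D = (-6, 22)
3. C_x = -6  [CE · BA = 119 ∩ DB · CA = 140]
4. C_y = 1  [CE · BA = 119 ∩ DB · CA = 140]
   → C = (-6, 1)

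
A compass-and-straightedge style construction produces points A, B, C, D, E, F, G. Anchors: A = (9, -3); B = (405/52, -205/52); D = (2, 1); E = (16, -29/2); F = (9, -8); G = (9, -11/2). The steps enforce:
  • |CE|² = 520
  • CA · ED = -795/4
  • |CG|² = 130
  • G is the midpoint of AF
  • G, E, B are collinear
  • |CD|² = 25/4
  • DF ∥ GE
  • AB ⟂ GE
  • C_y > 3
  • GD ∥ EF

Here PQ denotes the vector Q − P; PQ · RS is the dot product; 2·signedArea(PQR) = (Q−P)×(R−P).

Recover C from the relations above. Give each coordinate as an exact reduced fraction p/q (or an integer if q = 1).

C = (2, 7/2)

1. C_x = 2  [line 14·x + -31/2·y + 105/4 = 0 ∩ |CE|² = 520]
2. C_y = 7/2  [line 14·x + -31/2·y + 105/4 = 0 ∩ |CE|² = 520]
   → C = (2, 7/2)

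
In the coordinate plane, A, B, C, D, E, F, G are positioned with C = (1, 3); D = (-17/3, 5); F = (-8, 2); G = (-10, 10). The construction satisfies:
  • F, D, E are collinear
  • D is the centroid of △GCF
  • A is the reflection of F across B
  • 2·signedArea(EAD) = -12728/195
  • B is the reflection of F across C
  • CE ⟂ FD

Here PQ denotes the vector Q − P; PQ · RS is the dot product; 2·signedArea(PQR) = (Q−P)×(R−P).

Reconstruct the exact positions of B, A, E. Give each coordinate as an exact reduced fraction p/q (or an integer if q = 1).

A = (28, 6)
B = (10, 4)
E = (-268/65, 454/65)

1. B_x = 10  [B is the reflection of F across C]
2. B_y = 4  [B is the reflection of F across C]
   → B = (10, 4)
3. A_x = 28  [A is the reflection of F across B]
4. A_y = 6  [A is the reflection of F across B]
   → A = (28, 6)
5. E_x = -268/65  [F, D, E are collinear ∩ CE ⟂ FD]
6. E_y = 454/65  [F, D, E are collinear ∩ CE ⟂ FD]
   → E = (-268/65, 454/65)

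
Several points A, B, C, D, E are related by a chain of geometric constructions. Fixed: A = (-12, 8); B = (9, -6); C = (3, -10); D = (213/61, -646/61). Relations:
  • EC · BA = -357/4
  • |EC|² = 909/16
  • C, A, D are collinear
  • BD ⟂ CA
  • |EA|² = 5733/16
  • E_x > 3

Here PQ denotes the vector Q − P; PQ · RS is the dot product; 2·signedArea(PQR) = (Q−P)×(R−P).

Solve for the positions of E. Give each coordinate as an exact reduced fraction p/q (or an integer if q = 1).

E = (15/4, -5/2)

1. E_x = 15/4  [line 21·x + -14·y + -455/4 = 0 ∩ |EC|² = 909/16]
2. E_y = -5/2  [line 21·x + -14·y + -455/4 = 0 ∩ |EC|² = 909/16]
   → E = (15/4, -5/2)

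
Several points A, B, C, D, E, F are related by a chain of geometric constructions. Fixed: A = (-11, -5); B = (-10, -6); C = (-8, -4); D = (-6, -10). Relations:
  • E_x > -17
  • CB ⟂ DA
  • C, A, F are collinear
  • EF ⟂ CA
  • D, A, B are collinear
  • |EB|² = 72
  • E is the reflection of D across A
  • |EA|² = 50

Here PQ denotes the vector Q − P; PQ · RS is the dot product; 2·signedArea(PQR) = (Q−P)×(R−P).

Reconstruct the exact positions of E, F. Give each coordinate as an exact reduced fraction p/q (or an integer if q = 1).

1. E_x = -16  [E is the reflection of D across A]
2. E_y = 0  [E is the reflection of D across A]
   → E = (-16, 0)
3. F_x = -14  [C, A, F are collinear ∩ EF ⟂ CA]
4. F_y = -6  [C, A, F are collinear ∩ EF ⟂ CA]
   → F = (-14, -6)

E = (-16, 0)
F = (-14, -6)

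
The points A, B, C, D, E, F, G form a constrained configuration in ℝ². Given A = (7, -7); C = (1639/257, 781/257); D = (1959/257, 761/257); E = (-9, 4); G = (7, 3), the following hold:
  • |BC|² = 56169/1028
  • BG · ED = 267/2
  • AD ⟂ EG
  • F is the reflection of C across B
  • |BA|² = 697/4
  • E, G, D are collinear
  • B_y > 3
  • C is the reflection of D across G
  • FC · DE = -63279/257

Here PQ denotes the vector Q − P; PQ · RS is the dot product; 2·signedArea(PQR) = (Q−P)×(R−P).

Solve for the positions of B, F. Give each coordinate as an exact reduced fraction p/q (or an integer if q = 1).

1. B_x = -1  [line -4272/257·x + 267/257·y + -10413/514 = 0 ∩ |BC|² = 56169/1028]
2. B_y = 7/2  [line -4272/257·x + 267/257·y + -10413/514 = 0 ∩ |BC|² = 56169/1028]
   → B = (-1, 7/2)
3. F_x = -2153/257  [F is the reflection of C across B]
4. F_y = 1018/257  [F is the reflection of C across B]
   → F = (-2153/257, 1018/257)

B = (-1, 7/2)
F = (-2153/257, 1018/257)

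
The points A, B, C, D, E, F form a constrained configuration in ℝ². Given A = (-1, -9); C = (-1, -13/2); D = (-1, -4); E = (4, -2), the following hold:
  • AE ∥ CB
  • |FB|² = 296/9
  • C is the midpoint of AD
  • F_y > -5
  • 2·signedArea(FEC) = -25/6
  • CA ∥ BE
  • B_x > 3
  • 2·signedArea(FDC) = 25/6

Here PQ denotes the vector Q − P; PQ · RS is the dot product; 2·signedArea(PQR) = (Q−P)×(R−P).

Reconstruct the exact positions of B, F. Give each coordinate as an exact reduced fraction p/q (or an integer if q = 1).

B = (4, 1/2)
F = (2/3, -25/6)

1. B_x = 4  [CA ∥ BE ∩ AE ∥ CB]
2. B_y = 1/2  [CA ∥ BE ∩ AE ∥ CB]
   → B = (4, 1/2)
3. F_x = 2/3  [2·signedArea(FDC) = 25/6 ∩ 2·signedArea(FEC) = -25/6]
4. F_y = -25/6  [2·signedArea(FDC) = 25/6 ∩ 2·signedArea(FEC) = -25/6]
   → F = (2/3, -25/6)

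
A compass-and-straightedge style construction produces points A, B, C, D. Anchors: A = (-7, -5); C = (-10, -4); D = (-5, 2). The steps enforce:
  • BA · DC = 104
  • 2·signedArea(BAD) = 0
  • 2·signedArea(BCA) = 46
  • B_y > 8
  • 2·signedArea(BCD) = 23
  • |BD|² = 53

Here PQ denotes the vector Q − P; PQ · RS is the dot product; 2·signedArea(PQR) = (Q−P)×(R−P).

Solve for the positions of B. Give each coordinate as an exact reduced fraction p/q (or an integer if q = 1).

B = (-3, 9)

1. B_x = -3  [2·signedArea(BAD) = 0 ∩ 2·signedArea(BCD) = 23]
2. B_y = 9  [2·signedArea(BAD) = 0 ∩ 2·signedArea(BCD) = 23]
   → B = (-3, 9)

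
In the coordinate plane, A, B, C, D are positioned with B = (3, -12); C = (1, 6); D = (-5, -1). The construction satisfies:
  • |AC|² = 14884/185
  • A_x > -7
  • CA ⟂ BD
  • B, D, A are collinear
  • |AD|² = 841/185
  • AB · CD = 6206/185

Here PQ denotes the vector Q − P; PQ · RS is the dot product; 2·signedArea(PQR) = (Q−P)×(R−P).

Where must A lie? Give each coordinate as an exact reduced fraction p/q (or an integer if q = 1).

1. A_x = -1157/185  [B, D, A are collinear ∩ CA ⟂ BD]
2. A_y = 134/185  [B, D, A are collinear ∩ CA ⟂ BD]
   → A = (-1157/185, 134/185)

A = (-1157/185, 134/185)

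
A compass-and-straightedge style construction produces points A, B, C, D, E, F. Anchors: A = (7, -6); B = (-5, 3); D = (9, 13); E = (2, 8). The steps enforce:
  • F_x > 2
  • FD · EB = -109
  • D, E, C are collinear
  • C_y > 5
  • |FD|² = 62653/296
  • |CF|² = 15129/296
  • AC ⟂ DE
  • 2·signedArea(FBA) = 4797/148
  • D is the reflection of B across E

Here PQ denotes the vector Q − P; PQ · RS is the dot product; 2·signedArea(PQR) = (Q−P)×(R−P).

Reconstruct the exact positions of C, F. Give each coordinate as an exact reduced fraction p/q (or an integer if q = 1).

C = (-97/74, 417/74)
F = (421/148, -27/148)

1. C_x = -97/74  [D, E, C are collinear ∩ AC ⟂ DE]
2. C_y = 417/74  [D, E, C are collinear ∩ AC ⟂ DE]
   → C = (-97/74, 417/74)
3. F_x = 421/148  [2·signedArea(FBA) = 4797/148 ∩ FD · EB = -109]
4. F_y = -27/148  [2·signedArea(FBA) = 4797/148 ∩ FD · EB = -109]
   → F = (421/148, -27/148)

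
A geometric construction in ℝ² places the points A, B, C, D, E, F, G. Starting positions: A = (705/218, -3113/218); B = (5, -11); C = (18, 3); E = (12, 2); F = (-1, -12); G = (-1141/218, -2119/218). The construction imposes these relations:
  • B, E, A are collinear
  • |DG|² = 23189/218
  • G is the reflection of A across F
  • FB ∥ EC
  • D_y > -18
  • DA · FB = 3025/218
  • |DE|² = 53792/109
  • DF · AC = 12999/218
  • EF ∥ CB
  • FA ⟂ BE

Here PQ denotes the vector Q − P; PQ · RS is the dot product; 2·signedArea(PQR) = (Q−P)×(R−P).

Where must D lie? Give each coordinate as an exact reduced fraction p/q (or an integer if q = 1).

1. D_x = 160/109  [DA · FB = 3025/218 ∩ DF · AC = 12999/218]
2. D_y = -1914/109  [DA · FB = 3025/218 ∩ DF · AC = 12999/218]
   → D = (160/109, -1914/109)

D = (160/109, -1914/109)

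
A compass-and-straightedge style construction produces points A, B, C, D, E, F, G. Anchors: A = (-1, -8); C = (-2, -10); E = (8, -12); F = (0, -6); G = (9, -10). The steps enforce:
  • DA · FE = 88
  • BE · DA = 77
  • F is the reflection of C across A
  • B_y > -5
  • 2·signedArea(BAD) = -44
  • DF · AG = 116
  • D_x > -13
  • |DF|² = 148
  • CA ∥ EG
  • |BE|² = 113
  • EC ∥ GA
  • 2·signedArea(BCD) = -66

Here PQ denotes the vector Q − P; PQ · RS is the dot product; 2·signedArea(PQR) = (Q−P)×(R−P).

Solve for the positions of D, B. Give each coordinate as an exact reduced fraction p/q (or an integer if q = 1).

B = (1, -4)
D = (-12, -8)

1. D_x = -12  [DF · AG = 116 ∩ DA · FE = 88]
2. D_y = -8  [DF · AG = 116 ∩ DA · FE = 88]
   → D = (-12, -8)
3. B_x = 1  [2·signedArea(BCD) = -66 ∩ 2·signedArea(BAD) = -44]
4. B_y = -4  [2·signedArea(BCD) = -66 ∩ 2·signedArea(BAD) = -44]
   → B = (1, -4)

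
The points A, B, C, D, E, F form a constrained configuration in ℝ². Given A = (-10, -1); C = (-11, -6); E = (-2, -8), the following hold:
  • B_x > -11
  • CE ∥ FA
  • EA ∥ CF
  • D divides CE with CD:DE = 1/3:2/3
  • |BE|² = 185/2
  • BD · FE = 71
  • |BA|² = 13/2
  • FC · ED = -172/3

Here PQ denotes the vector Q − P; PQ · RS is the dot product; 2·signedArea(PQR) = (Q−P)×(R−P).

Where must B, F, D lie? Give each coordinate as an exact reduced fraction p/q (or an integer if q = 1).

B = (-21/2, -7/2)
D = (-8, -20/3)
F = (-19, 1)

1. F_x = -19  [CE ∥ FA ∩ EA ∥ CF]
2. F_y = 1  [CE ∥ FA ∩ EA ∥ CF]
   → F = (-19, 1)
3. D_x = -8  [D divides CE with CD:DE = 1/3:2/3]
4. D_y = -20/3  [D divides CE with CD:DE = 1/3:2/3]
   → D = (-8, -20/3)
5. B_x = -21/2  [line -17·x + 9·y + -147 = 0 ∩ |BE|² = 185/2]
6. B_y = -7/2  [line -17·x + 9·y + -147 = 0 ∩ |BE|² = 185/2]
   → B = (-21/2, -7/2)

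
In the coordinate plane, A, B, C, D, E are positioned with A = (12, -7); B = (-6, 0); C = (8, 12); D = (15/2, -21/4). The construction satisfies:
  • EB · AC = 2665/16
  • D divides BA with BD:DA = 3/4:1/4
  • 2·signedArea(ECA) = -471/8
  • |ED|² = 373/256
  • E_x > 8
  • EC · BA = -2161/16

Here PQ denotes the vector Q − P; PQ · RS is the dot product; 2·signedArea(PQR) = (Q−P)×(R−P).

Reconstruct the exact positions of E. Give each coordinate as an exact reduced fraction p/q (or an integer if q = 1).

E = (69/8, -91/16)

1. E_x = 69/8  [EB · AC = 2665/16 ∩ 2·signedArea(ECA) = -471/8]
2. E_y = -91/16  [EB · AC = 2665/16 ∩ 2·signedArea(ECA) = -471/8]
   → E = (69/8, -91/16)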